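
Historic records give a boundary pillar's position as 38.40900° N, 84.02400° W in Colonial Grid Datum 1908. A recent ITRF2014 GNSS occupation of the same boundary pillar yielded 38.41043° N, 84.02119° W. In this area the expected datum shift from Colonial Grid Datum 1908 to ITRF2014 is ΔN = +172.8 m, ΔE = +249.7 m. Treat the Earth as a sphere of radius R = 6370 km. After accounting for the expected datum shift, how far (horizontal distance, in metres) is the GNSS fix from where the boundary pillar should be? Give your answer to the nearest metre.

Observed coordinate differences: Δφ = +0.00143°, Δλ = +0.00281°.
Converting to metres (1° lat = 111177 m, cos φ = 0.783596): observed ΔN = 159.0 m, observed ΔE = 244.8 m.
Subtracting the expected shift leaves a residual of 159.0 − (172.8) = -13.8 m north and 244.8 − (249.7) = -4.9 m east.
Residual distance = √((-13.8)² + (-4.9)²) = 14.7 m.

15 m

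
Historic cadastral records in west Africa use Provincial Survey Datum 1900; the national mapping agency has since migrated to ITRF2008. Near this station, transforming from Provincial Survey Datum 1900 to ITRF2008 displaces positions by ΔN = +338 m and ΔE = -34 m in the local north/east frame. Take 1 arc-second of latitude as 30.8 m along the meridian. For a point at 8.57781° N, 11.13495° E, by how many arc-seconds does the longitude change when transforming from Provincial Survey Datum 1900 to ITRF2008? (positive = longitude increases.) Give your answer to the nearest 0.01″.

Δλ = -1.12″

At latitude 8.57781°, cos φ = 0.988814.
1″ of longitude at this latitude = 30.80 × cos φ = 30.4555 m, so Δλ = -34.0 / 30.4555 = -1.116″.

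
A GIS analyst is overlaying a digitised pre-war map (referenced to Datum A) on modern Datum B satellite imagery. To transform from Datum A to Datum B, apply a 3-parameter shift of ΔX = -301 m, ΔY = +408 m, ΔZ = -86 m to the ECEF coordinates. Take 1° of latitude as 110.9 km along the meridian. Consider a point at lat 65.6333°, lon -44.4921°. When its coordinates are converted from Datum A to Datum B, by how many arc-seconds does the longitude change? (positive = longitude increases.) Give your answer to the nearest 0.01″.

sin φ = 0.910924, cos φ = 0.412575, sin λ = -0.700811, cos λ = 0.713347.
East component: ΔE = −sin λ·ΔX + cos λ·ΔY = −(-0.700811)(-301) + (0.713347)(408) = 80.10 m.
1° of latitude spans 110900 m; at latitude φ, 1° of longitude spans that × cos φ = 45754.6 m, so Δλ = 80.10 / 45754.6 × 3600 = 6.302″.

Δλ = 6.30″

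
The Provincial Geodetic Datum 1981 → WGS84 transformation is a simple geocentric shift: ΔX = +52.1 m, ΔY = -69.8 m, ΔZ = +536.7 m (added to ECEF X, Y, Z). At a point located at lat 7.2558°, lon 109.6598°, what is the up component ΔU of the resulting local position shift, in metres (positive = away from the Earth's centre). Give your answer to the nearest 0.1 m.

The local up (radial) axis is (cos φ cos λ, cos φ sin λ, sin φ), giving ΔU = -17.388 − 65.205 + 67.785 = -14.81 m.

ΔU = -14.8 m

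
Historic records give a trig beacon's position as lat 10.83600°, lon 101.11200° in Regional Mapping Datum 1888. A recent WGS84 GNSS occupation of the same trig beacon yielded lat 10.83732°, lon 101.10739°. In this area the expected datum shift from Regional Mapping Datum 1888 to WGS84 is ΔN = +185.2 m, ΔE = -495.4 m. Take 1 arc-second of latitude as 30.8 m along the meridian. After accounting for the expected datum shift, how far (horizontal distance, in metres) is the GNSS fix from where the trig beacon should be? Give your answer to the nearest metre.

Observed coordinate differences: Δφ = +0.00132°, Δλ = -0.00461°.
Converting to metres (1° lat = 110880 m, cos φ = 0.982169): observed ΔN = 146.4 m, observed ΔE = -502.0 m.
Subtracting the expected shift leaves a residual of 146.4 − (185.2) = -38.8 m north and -502.0 − (-495.4) = -6.6 m east.
Residual distance = √((-38.8)² + (-6.6)²) = 39.4 m.

39 m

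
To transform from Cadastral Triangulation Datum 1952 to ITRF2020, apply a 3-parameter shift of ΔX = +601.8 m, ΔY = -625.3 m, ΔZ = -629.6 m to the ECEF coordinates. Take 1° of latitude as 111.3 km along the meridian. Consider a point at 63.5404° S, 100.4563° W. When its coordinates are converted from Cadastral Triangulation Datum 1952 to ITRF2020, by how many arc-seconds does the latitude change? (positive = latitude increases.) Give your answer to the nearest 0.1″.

sin φ = -0.895249, cos φ = 0.445567, sin λ = -0.983394, cos λ = -0.181486.
North component: ΔN = −sin φ cos λ·ΔX − sin φ sin λ·ΔY + cos φ·ΔZ = −(-0.895249)(-0.181486)(601.8) − (-0.895249)(-0.983394)(-625.3) + (0.445567)(-629.6) = 172.20 m.
1° of latitude spans 111300 m, so Δφ = 172.20 / 111300 × 3600 = 5.570″.

Δφ = 5.6″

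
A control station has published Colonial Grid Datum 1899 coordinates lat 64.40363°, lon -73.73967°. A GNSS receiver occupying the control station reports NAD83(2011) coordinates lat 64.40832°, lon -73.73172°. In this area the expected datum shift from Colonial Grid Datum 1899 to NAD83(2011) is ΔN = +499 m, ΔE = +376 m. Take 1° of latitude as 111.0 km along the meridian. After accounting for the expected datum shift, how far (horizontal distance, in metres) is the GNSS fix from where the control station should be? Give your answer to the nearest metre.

22 m

Observed coordinate differences: Δφ = +0.00469°, Δλ = +0.00795°.
Converting to metres (1° lat = 111000 m, cos φ = 0.432029): observed ΔN = 520.6 m, observed ΔE = 381.2 m.
Subtracting the expected shift leaves a residual of 520.6 − (499) = 21.6 m north and 381.2 − (376) = 5.2 m east.
Residual distance = √(21.6² + 5.2²) = 22.2 m.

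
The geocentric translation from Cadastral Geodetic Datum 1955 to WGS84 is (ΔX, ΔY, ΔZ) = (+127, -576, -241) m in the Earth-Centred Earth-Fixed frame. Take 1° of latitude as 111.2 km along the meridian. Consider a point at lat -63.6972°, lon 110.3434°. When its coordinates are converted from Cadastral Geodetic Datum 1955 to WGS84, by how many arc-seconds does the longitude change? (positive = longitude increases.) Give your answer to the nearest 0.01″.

Δλ = 5.93″

sin φ = -0.896465, cos φ = 0.443115, sin λ = 0.937626, cos λ = -0.347646.
East component: ΔE = −sin λ·ΔX + cos λ·ΔY = −(0.937626)(127) + (-0.347646)(-576) = 81.17 m.
1° of latitude spans 111200 m; at latitude φ, 1° of longitude spans that × cos φ = 49274.4 m, so Δλ = 81.17 / 49274.4 × 3600 = 5.930″.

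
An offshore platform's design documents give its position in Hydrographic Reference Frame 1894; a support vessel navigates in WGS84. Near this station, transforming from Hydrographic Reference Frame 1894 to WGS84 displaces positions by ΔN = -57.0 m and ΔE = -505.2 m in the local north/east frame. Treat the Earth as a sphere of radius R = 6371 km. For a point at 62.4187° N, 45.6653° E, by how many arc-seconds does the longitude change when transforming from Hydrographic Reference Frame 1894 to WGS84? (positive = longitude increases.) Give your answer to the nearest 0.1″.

At latitude 62.4187°, cos φ = 0.463007.
One radian of longitude at latitude φ spans R cos φ, so Δλ = ΔE / (R cos φ) = -505.2 / (6371000 × 0.463007) = -1.7126e-04 rad = -35.326″.

Δλ = -35.3″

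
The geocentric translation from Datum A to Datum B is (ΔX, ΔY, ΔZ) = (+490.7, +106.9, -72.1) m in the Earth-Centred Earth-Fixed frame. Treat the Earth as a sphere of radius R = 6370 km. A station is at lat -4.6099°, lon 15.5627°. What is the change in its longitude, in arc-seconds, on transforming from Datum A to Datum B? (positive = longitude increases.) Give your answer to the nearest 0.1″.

Δλ = -0.9″

sin φ = -0.080371, cos φ = 0.996765, sin λ = 0.268293, cos λ = 0.963337.
East component: ΔE = −sin λ·ΔX + cos λ·ΔY = −(0.268293)(490.7) + (0.963337)(106.9) = -28.67 m.
1° of latitude spans πR/180 = 111177 m; at latitude φ, 1° of longitude spans that × cos φ = 110817.8 m, so Δλ = -28.67 / 110817.8 × 3600 = -0.931″.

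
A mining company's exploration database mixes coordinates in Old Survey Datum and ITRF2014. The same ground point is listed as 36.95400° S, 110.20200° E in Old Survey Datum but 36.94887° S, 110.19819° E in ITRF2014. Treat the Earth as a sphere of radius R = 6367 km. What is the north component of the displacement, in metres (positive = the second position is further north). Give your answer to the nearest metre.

Δφ = -36.94887° − -36.95400° = +0.00513°; Δλ = 110.19819° − 110.20200° = -0.00381°.
1° along a meridian = πR/180 = 111125 m.
ΔN = Δφ × 111125 = 570.1 m; ΔE = Δλ × 111125 × cos(-36.95400°) = -0.00381 × 111125 × 0.799118 = -338.3 m.

ΔN = 570 m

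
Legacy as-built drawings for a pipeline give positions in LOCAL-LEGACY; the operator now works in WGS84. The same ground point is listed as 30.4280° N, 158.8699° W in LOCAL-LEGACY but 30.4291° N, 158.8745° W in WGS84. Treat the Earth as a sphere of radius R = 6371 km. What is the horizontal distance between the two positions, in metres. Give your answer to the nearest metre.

458 m

Δφ = 30.4291° − 30.4280° = +0.0011°; Δλ = -158.8745° − -158.8699° = -0.0046°.
1° along a meridian = πR/180 = 111195 m.
ΔN = Δφ × 111195 = 122.3 m; ΔE = Δλ × 111195 × cos(30.4280°) = -0.0046 × 111195 × 0.862266 = -441.0 m.
Distance = √(ΔE² + ΔN²) = √((-441.0)² + 122.3²) = 457.7 m.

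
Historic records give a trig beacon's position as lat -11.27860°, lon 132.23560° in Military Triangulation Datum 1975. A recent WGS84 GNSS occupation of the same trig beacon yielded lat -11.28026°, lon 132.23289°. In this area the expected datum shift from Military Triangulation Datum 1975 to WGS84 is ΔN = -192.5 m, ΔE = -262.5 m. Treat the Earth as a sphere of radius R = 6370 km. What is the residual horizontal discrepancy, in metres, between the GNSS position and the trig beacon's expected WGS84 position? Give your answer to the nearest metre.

34 m

Observed coordinate differences: Δφ = -0.00166°, Δλ = -0.00271°.
Converting to metres (1° lat = 111177 m, cos φ = 0.980688): observed ΔN = -184.6 m, observed ΔE = -295.5 m.
Subtracting the expected shift leaves a residual of -184.6 − (-192.5) = 7.9 m north and -295.5 − (-262.5) = -33.0 m east.
Residual distance = √(7.9² + (-33.0)²) = 33.9 m.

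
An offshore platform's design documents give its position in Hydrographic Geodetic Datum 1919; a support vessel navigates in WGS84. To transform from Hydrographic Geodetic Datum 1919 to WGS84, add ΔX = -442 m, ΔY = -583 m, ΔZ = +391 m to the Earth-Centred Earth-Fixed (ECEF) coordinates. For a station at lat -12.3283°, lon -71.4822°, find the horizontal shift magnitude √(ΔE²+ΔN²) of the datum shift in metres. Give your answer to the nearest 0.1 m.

765.6 m

At φ = -12.3283°, λ = -71.4822°: sin φ = -0.213513, cos φ = 0.976940, sin λ = -0.948225, cos λ = 0.317599.
ΔE = −sin λ·ΔX + cos λ·ΔY = −(-0.948225)·(-442) + (0.317599)·(-583) = -604.28 m.
ΔN = −sin φ cos λ·ΔX − sin φ sin λ·ΔY + cos φ·ΔZ = −(-0.213513)(0.317599)(-442) − (-0.213513)(-0.948225)(-583) + (0.976940)(391) = 470.04 m.
Horizontal magnitude = √(ΔE² + ΔN²) = √((-604.28)² + 470.04²) = 765.57 m.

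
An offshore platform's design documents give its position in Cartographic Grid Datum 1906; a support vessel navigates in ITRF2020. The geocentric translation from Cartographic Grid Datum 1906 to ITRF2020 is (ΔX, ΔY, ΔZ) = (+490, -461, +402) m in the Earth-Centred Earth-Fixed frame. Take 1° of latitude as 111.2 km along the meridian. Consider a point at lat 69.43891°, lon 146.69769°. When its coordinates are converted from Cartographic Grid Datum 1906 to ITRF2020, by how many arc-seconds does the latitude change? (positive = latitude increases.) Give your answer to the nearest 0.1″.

Δφ = 24.7″

sin φ = 0.936298, cos φ = 0.351206, sin λ = 0.549057, cos λ = -0.835785.
North component: ΔN = −sin φ cos λ·ΔX − sin φ sin λ·ΔY + cos φ·ΔZ = −(0.936298)(-0.835785)(490) − (0.936298)(0.549057)(-461) + (0.351206)(402) = 761.62 m.
1° of latitude spans 111200 m, so Δφ = 761.62 / 111200 × 3600 = 24.657″.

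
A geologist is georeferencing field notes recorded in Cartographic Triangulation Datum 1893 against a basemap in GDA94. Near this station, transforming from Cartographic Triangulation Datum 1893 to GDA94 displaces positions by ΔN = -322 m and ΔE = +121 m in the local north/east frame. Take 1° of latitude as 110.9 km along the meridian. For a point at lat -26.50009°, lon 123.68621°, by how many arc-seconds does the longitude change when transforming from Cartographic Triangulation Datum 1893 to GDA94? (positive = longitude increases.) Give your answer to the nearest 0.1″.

Δλ = 4.4″

At latitude -26.50009°, cos φ = 0.894934.
1° of longitude at this latitude = 110.9 × cos φ = 99.25 km, so Δλ = 121.0 / 99248.1 = 0.0012192° = 4.389″.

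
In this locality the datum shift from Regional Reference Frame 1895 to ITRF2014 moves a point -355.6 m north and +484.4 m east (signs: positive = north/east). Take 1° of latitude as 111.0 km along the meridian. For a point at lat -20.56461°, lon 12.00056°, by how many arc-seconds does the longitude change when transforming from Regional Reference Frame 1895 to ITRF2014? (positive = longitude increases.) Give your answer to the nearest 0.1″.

Δλ = 16.8″

At latitude -20.56461°, cos φ = 0.936277.
1° of longitude at this latitude = 111.0 × cos φ = 103.93 km, so Δλ = 484.4 / 103926.7 = 0.0046610° = 16.780″.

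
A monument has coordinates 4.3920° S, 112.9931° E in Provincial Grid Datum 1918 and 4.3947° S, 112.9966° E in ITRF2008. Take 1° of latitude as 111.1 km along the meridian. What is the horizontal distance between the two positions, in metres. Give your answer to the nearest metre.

Δφ = -4.3947° − -4.3920° = -0.0027°; Δλ = 112.9966° − 112.9931° = +0.0035°.
ΔN = Δφ × 111100 = -300.0 m; ΔE = Δλ × 111100 × cos(-4.3920°) = +0.0035 × 111100 × 0.997063 = 387.7 m.
Distance = √(ΔE² + ΔN²) = √(387.7² + (-300.0)²) = 490.2 m.

490 m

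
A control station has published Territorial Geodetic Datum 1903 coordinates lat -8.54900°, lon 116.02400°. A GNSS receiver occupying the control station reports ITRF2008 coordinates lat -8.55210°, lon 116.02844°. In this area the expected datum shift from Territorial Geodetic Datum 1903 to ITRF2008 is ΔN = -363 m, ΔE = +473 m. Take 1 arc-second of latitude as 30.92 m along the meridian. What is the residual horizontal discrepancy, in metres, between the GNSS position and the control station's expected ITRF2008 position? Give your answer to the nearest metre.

24 m

Observed coordinate differences: Δφ = -0.00310°, Δλ = +0.00444°.
Converting to metres (1° lat = 111312 m, cos φ = 0.988889): observed ΔN = -345.1 m, observed ΔE = 488.7 m.
Subtracting the expected shift leaves a residual of -345.1 − (-363) = 17.9 m north and 488.7 − (473) = 15.7 m east.
Residual distance = √(17.9² + 15.7²) = 23.9 m.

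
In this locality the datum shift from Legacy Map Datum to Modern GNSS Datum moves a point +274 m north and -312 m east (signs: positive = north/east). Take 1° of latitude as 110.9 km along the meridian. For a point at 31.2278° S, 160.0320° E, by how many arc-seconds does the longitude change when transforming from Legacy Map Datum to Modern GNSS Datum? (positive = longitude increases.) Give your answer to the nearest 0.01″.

Δλ = -11.84″

At latitude -31.2278°, cos φ = 0.855113.
1° of longitude at this latitude = 110.9 × cos φ = 94.83 km, so Δλ = -312.0 / 94832.0 = -0.0032900° = -11.844″.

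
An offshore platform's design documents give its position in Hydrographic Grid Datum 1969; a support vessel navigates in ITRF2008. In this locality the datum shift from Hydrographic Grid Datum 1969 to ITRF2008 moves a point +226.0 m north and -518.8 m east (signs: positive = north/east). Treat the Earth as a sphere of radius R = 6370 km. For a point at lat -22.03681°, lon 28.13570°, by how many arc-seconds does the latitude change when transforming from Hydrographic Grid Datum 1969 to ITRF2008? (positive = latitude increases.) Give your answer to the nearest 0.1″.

On a sphere of radius R, 1 rad of latitude = R, so Δφ = ΔN / R = 226.0 / 6370000 = 3.5479e-05 rad = 7.318″.

Δφ = 7.3″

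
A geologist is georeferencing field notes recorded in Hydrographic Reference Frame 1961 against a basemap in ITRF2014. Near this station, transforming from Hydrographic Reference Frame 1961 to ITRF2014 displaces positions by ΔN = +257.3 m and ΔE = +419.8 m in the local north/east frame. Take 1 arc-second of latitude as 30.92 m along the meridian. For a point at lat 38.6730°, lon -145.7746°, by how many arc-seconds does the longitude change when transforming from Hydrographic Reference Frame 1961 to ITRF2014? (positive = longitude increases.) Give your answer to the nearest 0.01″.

Δλ = 17.39″

At latitude 38.6730°, cos φ = 0.780725.
1″ of longitude at this latitude = 30.92 × cos φ = 24.1400 m, so Δλ = 419.8 / 24.1400 = 17.390″.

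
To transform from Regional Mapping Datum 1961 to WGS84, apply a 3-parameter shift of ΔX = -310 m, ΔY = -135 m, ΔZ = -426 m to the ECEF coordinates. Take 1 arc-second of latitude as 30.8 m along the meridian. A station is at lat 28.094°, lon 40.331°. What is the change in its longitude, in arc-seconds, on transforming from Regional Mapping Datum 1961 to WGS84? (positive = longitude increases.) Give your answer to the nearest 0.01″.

sin φ = 0.470920, cos φ = 0.882176, sin λ = 0.647202, cos λ = 0.762318.
East component: ΔE = −sin λ·ΔX + cos λ·ΔY = −(0.647202)(-310) + (0.762318)(-135) = 97.72 m.
1° of latitude spans 3600 × 30.80 = 110880 m; at latitude φ, 1° of longitude spans that × cos φ = 97815.7 m, so Δλ = 97.72 / 97815.7 × 3600 = 3.596″.

Δλ = 3.60″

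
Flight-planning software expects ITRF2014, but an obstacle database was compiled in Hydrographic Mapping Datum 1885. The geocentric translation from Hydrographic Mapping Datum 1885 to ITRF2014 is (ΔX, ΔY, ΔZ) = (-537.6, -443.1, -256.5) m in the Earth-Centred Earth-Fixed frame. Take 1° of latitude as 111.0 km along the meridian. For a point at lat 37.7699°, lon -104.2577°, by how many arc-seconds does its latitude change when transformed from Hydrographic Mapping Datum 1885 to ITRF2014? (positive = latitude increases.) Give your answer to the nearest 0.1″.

sin φ = 0.612492, cos φ = 0.790477, sin λ = -0.969198, cos λ = -0.246284.
North component: ΔN = −sin φ cos λ·ΔX − sin φ sin λ·ΔY + cos φ·ΔZ = −(0.612492)(-0.246284)(-537.6) − (0.612492)(-0.969198)(-443.1) + (0.790477)(-256.5) = -546.89 m.
1° of latitude spans 111000 m, so Δφ = -546.89 / 111000 × 3600 = -17.737″.

Δφ = -17.7″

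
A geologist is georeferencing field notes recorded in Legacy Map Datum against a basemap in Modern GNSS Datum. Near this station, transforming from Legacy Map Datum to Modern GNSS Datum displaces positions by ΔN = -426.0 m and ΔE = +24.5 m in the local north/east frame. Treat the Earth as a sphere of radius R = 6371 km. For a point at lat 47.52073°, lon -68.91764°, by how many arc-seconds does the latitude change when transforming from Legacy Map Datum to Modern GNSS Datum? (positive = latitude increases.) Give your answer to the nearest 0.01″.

On a sphere of radius R, 1 rad of latitude = R, so Δφ = ΔN / R = -426.0 / 6371000 = -6.6865e-05 rad = -13.792″.

Δφ = -13.79″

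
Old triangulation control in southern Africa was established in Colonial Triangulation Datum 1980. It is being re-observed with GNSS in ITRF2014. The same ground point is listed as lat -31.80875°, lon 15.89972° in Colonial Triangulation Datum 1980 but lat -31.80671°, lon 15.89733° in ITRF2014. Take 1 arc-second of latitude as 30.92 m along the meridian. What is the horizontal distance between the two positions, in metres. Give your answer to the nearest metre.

320 m

Δφ = -31.80671° − -31.80875° = +0.00204°; Δλ = 15.89733° − 15.89972° = -0.00239°.
1° of latitude = 3600 × 30.92 = 111312 m.
ΔN = Δφ × 111312 = 227.1 m; ΔE = Δλ × 111312 × cos(-31.80875°) = -0.00239 × 111312 × 0.849812 = -226.1 m.
Distance = √(ΔE² + ΔN²) = √((-226.1)² + 227.1²) = 320.4 m.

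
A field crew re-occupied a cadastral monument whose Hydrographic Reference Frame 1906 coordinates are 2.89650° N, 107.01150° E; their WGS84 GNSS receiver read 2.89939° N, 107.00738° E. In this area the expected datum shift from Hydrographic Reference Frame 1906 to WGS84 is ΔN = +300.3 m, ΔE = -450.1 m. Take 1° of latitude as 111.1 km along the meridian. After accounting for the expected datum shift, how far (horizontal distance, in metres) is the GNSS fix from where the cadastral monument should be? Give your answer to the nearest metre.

22 m

Observed coordinate differences: Δφ = +0.00289°, Δλ = -0.00412°.
Converting to metres (1° lat = 111100 m, cos φ = 0.998722): observed ΔN = 321.1 m, observed ΔE = -457.1 m.
Subtracting the expected shift leaves a residual of 321.1 − (300.3) = 20.8 m north and -457.1 − (-450.1) = -7.0 m east.
Residual distance = √(20.8² + (-7.0)²) = 21.9 m.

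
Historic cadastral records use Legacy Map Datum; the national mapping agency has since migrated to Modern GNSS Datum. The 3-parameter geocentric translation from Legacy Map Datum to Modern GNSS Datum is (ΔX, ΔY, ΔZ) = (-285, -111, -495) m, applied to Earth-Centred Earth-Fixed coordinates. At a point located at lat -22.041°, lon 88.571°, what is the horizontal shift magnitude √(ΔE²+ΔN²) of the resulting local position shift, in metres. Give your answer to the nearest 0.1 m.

At φ = -22.041°, λ = 88.571°: sin φ = -0.375270, cos φ = 0.926916, sin λ = 0.999689, cos λ = 0.024938.
ΔE = −sin λ·ΔX + cos λ·ΔY = −(0.999689)·(-285) + (0.024938)·(-111) = 282.14 m.
ΔN = −sin φ cos λ·ΔX − sin φ sin λ·ΔY + cos φ·ΔZ = −(-0.375270)(0.024938)(-285) − (-0.375270)(0.999689)(-111) + (0.926916)(-495) = -503.13 m.
Horizontal magnitude = √(ΔE² + ΔN²) = √(282.14² + (-503.13)²) = 576.84 m.

576.8 m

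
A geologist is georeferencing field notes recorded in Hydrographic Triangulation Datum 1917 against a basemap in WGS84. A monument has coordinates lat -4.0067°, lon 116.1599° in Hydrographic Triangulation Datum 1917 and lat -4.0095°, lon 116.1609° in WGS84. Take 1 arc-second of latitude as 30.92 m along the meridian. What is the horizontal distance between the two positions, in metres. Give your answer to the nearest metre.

331 m

Δφ = -4.0095° − -4.0067° = -0.0028°; Δλ = 116.1609° − 116.1599° = +0.0010°.
1° of latitude = 3600 × 30.92 = 111312 m.
ΔN = Δφ × 111312 = -311.7 m; ΔE = Δλ × 111312 × cos(-4.0067°) = +0.0010 × 111312 × 0.997556 = 111.0 m.
Distance = √(ΔE² + ΔN²) = √(111.0² + (-311.7)²) = 330.9 m.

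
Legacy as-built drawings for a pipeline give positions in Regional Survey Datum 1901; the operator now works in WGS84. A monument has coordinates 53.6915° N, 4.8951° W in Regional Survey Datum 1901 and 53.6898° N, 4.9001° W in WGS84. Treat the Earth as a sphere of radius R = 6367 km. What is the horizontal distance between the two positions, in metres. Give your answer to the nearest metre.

379 m

Δφ = 53.6898° − 53.6915° = -0.0017°; Δλ = -4.9001° − -4.8951° = -0.0050°.
1° along a meridian = πR/180 = 111125 m.
ΔN = Δφ × 111125 = -188.9 m; ΔE = Δλ × 111125 × cos(53.6915°) = -0.0050 × 111125 × 0.592133 = -329.0 m.
Distance = √(ΔE² + ΔN²) = √((-329.0)² + (-188.9)²) = 379.4 m.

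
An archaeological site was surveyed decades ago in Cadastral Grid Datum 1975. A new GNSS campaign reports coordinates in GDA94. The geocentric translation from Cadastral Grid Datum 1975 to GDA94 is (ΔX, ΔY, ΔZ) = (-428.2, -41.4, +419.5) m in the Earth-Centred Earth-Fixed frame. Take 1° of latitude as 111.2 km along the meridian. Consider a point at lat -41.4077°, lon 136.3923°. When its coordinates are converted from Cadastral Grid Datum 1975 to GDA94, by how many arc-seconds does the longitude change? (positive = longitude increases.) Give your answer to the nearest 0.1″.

Δλ = 14.0″

sin φ = -0.661413, cos φ = 0.750022, sin λ = 0.689717, cos λ = -0.724079.
East component: ΔE = −sin λ·ΔX + cos λ·ΔY = −(0.689717)(-428.2) + (-0.724079)(-41.4) = 325.31 m.
1° of latitude spans 111200 m; at latitude φ, 1° of longitude spans that × cos φ = 83402.5 m, so Δλ = 325.31 / 83402.5 × 3600 = 14.042″.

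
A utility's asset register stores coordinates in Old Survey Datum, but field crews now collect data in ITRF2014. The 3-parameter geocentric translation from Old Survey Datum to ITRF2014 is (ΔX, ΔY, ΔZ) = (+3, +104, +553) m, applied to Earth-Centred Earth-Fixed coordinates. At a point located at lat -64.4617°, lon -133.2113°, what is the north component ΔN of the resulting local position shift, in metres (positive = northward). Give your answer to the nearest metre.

ΔN = 168 m

The local north axis is (−sin φ cos λ, −sin φ sin λ, cos φ), giving ΔN = -1.853 − 68.393 + 238.406 = 168.16 m.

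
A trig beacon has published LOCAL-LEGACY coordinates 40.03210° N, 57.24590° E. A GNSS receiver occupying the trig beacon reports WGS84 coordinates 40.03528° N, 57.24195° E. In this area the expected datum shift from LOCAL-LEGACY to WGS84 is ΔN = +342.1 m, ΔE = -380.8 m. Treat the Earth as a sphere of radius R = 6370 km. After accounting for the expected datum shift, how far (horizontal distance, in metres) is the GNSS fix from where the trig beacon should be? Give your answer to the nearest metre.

Observed coordinate differences: Δφ = +0.00318°, Δλ = -0.00395°.
Converting to metres (1° lat = 111177 m, cos φ = 0.765684): observed ΔN = 353.5 m, observed ΔE = -336.3 m.
Subtracting the expected shift leaves a residual of 353.5 − (342.1) = 11.4 m north and -336.3 − (-380.8) = 44.5 m east.
Residual distance = √(11.4² + 44.5²) = 46.0 m.

46 m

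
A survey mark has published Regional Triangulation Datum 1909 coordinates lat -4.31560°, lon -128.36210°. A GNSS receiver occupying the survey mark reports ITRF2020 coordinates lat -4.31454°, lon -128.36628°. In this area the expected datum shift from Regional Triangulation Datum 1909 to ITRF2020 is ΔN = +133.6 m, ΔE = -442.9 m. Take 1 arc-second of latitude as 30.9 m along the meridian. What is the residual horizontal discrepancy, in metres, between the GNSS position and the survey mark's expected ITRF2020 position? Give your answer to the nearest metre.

Observed coordinate differences: Δφ = +0.00106°, Δλ = -0.00418°.
Converting to metres (1° lat = 111240 m, cos φ = 0.997165): observed ΔN = 117.9 m, observed ΔE = -463.7 m.
Subtracting the expected shift leaves a residual of 117.9 − (133.6) = -15.7 m north and -463.7 − (-442.9) = -20.8 m east.
Residual distance = √((-15.7)² + (-20.8)²) = 26.0 m.

26 m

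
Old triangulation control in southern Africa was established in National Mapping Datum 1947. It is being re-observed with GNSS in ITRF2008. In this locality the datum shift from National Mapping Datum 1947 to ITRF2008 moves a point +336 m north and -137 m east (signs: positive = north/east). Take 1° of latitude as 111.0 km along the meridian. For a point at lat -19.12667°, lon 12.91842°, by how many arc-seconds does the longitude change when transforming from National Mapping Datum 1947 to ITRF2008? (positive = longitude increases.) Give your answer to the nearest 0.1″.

At latitude -19.12667°, cos φ = 0.944796.
1° of longitude at this latitude = 111.0 × cos φ = 104.87 km, so Δλ = -137.0 / 104872.4 = -0.0013063° = -4.703″.

Δλ = -4.7″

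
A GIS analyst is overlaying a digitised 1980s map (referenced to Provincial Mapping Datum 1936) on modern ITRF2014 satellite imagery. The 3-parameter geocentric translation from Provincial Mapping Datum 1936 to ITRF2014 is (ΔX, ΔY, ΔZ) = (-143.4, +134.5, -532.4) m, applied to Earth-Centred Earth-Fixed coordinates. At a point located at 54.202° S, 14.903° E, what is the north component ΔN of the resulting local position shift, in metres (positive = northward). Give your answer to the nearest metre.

ΔN = -396 m

The local north axis is (−sin φ cos λ, −sin φ sin λ, cos φ), giving ΔN = -112.397 + 28.056 − 311.416 = -395.76 m.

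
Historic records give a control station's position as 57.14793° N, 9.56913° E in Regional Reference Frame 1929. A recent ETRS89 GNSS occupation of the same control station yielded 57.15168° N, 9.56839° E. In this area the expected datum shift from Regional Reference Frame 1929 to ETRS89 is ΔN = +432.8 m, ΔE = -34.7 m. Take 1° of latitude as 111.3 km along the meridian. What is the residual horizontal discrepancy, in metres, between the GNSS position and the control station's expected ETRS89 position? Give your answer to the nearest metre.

Observed coordinate differences: Δφ = +0.00375°, Δλ = -0.00074°.
Converting to metres (1° lat = 111300 m, cos φ = 0.542472): observed ΔN = 417.4 m, observed ΔE = -44.7 m.
Subtracting the expected shift leaves a residual of 417.4 − (432.8) = -15.4 m north and -44.7 − (-34.7) = -10.0 m east.
Residual distance = √((-15.4)² + (-10.0)²) = 18.4 m.

18 m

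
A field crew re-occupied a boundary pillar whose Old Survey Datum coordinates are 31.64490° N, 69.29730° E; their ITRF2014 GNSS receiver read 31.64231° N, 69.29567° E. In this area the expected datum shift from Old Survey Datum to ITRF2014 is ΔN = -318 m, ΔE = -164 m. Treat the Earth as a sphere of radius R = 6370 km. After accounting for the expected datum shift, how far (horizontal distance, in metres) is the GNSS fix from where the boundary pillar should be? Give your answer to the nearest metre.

32 m

Observed coordinate differences: Δφ = -0.00259°, Δλ = -0.00163°.
Converting to metres (1° lat = 111177 m, cos φ = 0.851316): observed ΔN = -287.9 m, observed ΔE = -154.3 m.
Subtracting the expected shift leaves a residual of -287.9 − (-318) = 30.1 m north and -154.3 − (-164) = 9.7 m east.
Residual distance = √(30.1² + 9.7²) = 31.6 m.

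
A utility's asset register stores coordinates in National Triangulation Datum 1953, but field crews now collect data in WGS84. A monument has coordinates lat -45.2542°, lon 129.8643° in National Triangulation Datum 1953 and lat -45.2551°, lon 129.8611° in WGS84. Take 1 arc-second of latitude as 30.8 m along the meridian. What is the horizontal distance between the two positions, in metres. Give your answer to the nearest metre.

269 m

Δφ = -45.2551° − -45.2542° = -0.0009°; Δλ = 129.8611° − 129.8643° = -0.0032°.
1° of latitude = 3600 × 30.80 = 110880 m.
ΔN = Δφ × 110880 = -99.8 m; ΔE = Δλ × 110880 × cos(-45.2542°) = -0.0032 × 110880 × 0.703963 = -249.8 m.
Distance = √(ΔE² + ΔN²) = √((-249.8)² + (-99.8)²) = 269.0 m.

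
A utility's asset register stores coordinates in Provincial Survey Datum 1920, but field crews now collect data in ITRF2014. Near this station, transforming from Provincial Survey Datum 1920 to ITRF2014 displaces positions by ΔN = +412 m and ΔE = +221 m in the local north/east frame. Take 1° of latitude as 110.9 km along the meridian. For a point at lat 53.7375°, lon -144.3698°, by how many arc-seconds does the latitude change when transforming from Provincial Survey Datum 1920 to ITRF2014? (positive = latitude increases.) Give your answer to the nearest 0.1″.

1° of latitude = 110.9 km, so Δφ = 412.0 / 110900 = 0.0037151° = 13.374″.

Δφ = 13.4″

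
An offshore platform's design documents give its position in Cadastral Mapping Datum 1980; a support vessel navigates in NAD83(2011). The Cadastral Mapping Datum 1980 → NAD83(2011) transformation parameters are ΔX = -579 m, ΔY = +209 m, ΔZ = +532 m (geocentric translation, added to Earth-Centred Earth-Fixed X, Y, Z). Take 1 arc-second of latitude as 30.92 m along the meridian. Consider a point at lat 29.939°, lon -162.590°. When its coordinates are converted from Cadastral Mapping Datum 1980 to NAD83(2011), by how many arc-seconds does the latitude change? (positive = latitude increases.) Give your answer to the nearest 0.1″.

sin φ = 0.499078, cos φ = 0.866557, sin λ = -0.299207, cos λ = -0.954188.
North component: ΔN = −sin φ cos λ·ΔX − sin φ sin λ·ΔY + cos φ·ΔZ = −(0.499078)(-0.954188)(-579) − (0.499078)(-0.299207)(209) + (0.866557)(532) = 216.49 m.
1° of latitude spans 3600 × 30.92 = 111312 m, so Δφ = 216.49 / 111312 × 3600 = 7.002″.

Δφ = 7.0″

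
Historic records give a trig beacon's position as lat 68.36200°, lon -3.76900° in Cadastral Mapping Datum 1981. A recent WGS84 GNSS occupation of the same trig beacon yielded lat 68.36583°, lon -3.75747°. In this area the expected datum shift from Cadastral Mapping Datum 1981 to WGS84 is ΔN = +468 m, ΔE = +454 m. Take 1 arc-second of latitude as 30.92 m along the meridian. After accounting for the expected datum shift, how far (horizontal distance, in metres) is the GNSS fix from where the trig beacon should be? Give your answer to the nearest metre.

46 m

Observed coordinate differences: Δφ = +0.00383°, Δλ = +0.01153°.
Converting to metres (1° lat = 111312 m, cos φ = 0.368741): observed ΔN = 426.3 m, observed ΔE = 473.3 m.
Subtracting the expected shift leaves a residual of 426.3 − (468) = -41.7 m north and 473.3 − (454) = 19.3 m east.
Residual distance = √((-41.7)² + 19.3²) = 45.9 m.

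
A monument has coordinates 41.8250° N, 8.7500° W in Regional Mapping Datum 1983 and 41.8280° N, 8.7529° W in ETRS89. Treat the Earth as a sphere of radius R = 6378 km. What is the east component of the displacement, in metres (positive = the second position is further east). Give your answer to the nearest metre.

ΔE = -241 m

Δφ = 41.8280° − 41.8250° = +0.0030°; Δλ = -8.7529° − -8.7500° = -0.0029°.
1° along a meridian = πR/180 = 111317 m.
ΔN = Δφ × 111317 = 334.0 m; ΔE = Δλ × 111317 × cos(41.8250°) = -0.0029 × 111317 × 0.745185 = -240.6 m.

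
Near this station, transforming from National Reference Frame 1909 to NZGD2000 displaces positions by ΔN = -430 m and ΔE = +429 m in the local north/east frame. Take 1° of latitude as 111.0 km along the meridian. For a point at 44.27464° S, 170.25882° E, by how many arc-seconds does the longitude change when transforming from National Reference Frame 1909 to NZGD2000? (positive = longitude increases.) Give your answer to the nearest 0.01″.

At latitude -44.27464°, cos φ = 0.716002.
1° of longitude at this latitude = 111.0 × cos φ = 79.48 km, so Δλ = 429.0 / 79476.2 = 0.0053978° = 19.432″.

Δλ = 19.43″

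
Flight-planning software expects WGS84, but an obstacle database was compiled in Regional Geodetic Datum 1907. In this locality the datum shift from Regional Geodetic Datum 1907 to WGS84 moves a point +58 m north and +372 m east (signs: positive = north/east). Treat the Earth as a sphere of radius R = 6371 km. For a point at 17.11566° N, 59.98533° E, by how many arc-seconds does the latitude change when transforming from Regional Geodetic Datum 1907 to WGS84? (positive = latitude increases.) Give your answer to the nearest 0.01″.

On a sphere of radius R, 1 rad of latitude = R, so Δφ = ΔN / R = 58.0 / 6371000 = 9.1038e-06 rad = 1.878″.

Δφ = 1.88″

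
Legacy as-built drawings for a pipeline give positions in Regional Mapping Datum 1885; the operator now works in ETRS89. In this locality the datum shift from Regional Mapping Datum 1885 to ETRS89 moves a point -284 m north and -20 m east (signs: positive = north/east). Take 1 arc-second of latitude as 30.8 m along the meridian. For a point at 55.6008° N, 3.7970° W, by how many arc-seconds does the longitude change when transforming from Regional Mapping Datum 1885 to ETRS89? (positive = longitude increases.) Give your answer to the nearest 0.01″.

At latitude 55.6008°, cos φ = 0.564955.
1″ of longitude at this latitude = 30.80 × cos φ = 17.4006 m, so Δλ = -20.0 / 17.4006 = -1.149″.

Δλ = -1.15″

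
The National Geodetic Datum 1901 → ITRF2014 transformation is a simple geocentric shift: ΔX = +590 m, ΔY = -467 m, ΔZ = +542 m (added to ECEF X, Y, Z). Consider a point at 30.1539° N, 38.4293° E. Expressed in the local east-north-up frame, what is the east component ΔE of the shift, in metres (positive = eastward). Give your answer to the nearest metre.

The local east axis at (φ, λ) is (−sin λ, cos λ, 0), so ΔE = −sin(38.4293°)·590 + cos(38.4293°)·(-467) = -732.55 m.

ΔE = -733 m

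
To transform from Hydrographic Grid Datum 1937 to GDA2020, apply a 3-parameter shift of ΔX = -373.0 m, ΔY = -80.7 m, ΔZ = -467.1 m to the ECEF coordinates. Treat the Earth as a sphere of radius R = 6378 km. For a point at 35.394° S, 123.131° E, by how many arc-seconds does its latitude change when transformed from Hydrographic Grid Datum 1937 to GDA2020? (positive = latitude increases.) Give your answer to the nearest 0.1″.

Δφ = -9.8″

sin φ = -0.579196, cos φ = 0.815188, sin λ = 0.837423, cos λ = -0.546555.
North component: ΔN = −sin φ cos λ·ΔX − sin φ sin λ·ΔY + cos φ·ΔZ = −(-0.579196)(-0.546555)(-373.0) − (-0.579196)(0.837423)(-80.7) + (0.815188)(-467.1) = -301.84 m.
1° of latitude spans πR/180 = 111317 m, so Δφ = -301.84 / 111317 × 3600 = -9.761″.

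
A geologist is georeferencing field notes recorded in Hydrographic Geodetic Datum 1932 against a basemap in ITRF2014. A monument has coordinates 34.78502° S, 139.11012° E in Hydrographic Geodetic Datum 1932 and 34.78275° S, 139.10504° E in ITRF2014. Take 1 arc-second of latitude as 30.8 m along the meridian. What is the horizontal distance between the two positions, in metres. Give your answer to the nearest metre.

527 m

Δφ = -34.78275° − -34.78502° = +0.00227°; Δλ = 139.10504° − 139.11012° = -0.00508°.
1° of latitude = 3600 × 30.80 = 110880 m.
ΔN = Δφ × 110880 = 251.7 m; ΔE = Δλ × 110880 × cos(-34.78502°) = -0.00508 × 110880 × 0.821298 = -462.6 m.
Distance = √(ΔE² + ΔN²) = √((-462.6)² + 251.7²) = 526.7 m.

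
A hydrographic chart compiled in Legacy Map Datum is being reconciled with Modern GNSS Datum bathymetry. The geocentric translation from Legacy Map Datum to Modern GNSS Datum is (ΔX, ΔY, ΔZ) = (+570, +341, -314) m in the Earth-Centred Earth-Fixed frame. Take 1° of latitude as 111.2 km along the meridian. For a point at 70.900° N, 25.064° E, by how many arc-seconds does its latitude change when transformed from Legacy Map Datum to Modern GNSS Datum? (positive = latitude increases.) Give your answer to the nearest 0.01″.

Δφ = -23.54″

sin φ = 0.944949, cos φ = 0.327218, sin λ = 0.423630, cos λ = 0.905835.
North component: ΔN = −sin φ cos λ·ΔX − sin φ sin λ·ΔY + cos φ·ΔZ = −(0.944949)(0.905835)(570) − (0.944949)(0.423630)(341) + (0.327218)(-314) = -727.15 m.
1° of latitude spans 111200 m, so Δφ = -727.15 / 111200 × 3600 = -23.541″.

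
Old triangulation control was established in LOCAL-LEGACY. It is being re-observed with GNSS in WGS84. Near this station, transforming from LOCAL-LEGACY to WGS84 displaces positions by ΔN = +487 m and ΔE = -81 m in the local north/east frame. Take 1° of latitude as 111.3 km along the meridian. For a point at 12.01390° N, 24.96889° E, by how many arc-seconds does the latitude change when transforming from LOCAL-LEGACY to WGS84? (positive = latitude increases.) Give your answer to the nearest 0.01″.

1° of latitude = 111.3 km, so Δφ = 487.0 / 111300 = 0.0043756° = 15.752″.

Δφ = 15.75″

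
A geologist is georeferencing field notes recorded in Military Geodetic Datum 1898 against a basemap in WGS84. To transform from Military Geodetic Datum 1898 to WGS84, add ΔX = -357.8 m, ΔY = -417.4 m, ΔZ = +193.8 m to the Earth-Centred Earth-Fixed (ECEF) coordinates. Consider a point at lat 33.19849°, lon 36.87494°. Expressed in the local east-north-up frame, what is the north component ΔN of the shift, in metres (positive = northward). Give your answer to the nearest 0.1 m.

ΔN = 456.0 m

The local north axis is (−sin φ cos λ, −sin φ sin λ, cos φ), giving ΔN = 156.718 + 137.142 + 162.168 = 456.03 m.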